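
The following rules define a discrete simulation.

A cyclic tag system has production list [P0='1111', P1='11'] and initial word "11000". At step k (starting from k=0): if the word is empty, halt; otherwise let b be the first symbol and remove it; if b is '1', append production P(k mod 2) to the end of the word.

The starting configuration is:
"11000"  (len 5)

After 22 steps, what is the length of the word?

[0] "11000"  (len 5)
[1] "10001111"  (len 8)
[2] "000111111"  (len 9)
[3] "00111111"  (len 8)
[4] "0111111"  (len 7)
[5] "111111"  (len 6)
[6] "1111111"  (len 7)
[7] "1111111111"  (len 10)
[8] "11111111111"  (len 11)
[9] "11111111111111"  (len 14)
[10] "111111111111111"  (len 15)
[11] "111111111111111111"  (len 18)
[12] "1111111111111111111"  (len 19)
[13] "1111111111111111111111"  (len 22)
[14] "11111111111111111111111"  (len 23)
[15] "11111111111111111111111111"  (len 26)
[16] "111111111111111111111111111"  (len 27)
[17] "111111111111111111111111111111"  (len 30)
[18] "1111111111111111111111111111111"  (len 31)
[19] "1111111111111111111111111111111111"  (len 34)
[20] "11111111111111111111111111111111111"  (len 35)
[21] "11111111111111111111111111111111111111"  (len 38)
[22] "111111111111111111111111111111111111111"  (len 39)

39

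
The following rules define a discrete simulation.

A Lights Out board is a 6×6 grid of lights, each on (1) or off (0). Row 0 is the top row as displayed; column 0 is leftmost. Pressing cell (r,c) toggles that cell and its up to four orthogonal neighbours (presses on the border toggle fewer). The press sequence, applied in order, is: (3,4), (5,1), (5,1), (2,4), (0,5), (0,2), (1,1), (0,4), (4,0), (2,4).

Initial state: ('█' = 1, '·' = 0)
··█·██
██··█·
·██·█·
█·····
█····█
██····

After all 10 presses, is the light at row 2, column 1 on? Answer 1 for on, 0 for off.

0

k=0  ··█·██
██··█·
·██·█·
█·····
█····█
██····
k=1  ··█·██
██··█·
·██···
█··███
█···██
██····
k=2  ··█·██
██··█·
·██···
█··███
██··██
··█···
k=3  ··█·██
██··█·
·██···
█··███
█···██
██····
k=4  ··█·██
██····
·█████
█··█·█
█···██
██····
k=5  ··█···
██···█
·█████
█··█·█
█···██
██····
k=6  ·█·█··
███··█
·█████
█··█·█
█···██
██····
k=7  ···█··
·····█
··████
█··█·█
█···██
██····
k=8  ····██
····██
··████
█··█·█
█···██
██····
k=9  ····██
····██
··████
···█·█
·█··██
·█····
k=10  ····██
·····█
··█···
···███
·█··██
·█····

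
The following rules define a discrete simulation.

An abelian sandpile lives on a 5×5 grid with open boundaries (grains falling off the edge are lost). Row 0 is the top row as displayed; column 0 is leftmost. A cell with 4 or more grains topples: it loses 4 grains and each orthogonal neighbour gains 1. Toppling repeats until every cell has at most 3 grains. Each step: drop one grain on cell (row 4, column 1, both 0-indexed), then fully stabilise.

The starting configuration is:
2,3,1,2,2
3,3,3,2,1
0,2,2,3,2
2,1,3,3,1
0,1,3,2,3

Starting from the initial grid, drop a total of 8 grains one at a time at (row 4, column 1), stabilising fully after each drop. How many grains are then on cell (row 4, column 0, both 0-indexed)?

2

[0] 2,3,1,2,2
3,3,3,2,1
0,2,2,3,2
2,1,3,3,1
0,1,3,2,3
[1] 2,3,1,2,2
3,3,3,2,1
0,2,2,3,2
2,1,3,3,1
0,2,3,2,3
[2] 2,3,1,2,2
3,3,3,2,1
0,2,2,3,2
2,1,3,3,1
0,3,3,2,3
[3] 0,1,3,3,2
1,3,2,0,2
2,1,2,2,3
3,0,3,2,3
1,2,2,1,0
[4] 0,1,3,3,2
1,3,2,0,2
2,1,2,2,3
3,0,3,2,3
1,3,2,1,0
[5] 0,1,3,3,2
1,3,2,0,2
2,1,2,2,3
3,1,3,2,3
2,0,3,1,0
[6] 0,1,3,3,2
1,3,2,0,2
2,1,2,2,3
3,1,3,2,3
2,1,3,1,0
[7] 0,1,3,3,2
1,3,2,0,2
2,1,2,2,3
3,1,3,2,3
2,2,3,1,0
[8] 0,1,3,3,2
1,3,2,0,2
2,1,2,2,3
3,1,3,2,3
2,3,3,1,0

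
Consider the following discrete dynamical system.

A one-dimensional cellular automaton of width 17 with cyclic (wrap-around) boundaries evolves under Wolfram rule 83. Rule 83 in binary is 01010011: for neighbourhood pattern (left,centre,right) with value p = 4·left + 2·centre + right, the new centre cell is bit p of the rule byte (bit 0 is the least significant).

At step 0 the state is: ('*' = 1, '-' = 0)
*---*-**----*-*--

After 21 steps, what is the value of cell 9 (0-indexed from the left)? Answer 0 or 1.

1

step 0: *---*-**----*-*--
step 1: -***---*****---**
step 2: ---****----****-*
step 3: ***---*****---*--
step 4: --****----****-**
step 5: **---*****---*--*
step 6: -****----****-**-
step 7: *---*****---*--**
step 8: ****----****-**--
step 9: ---*****---*--***
step 10: ***----****-**--*
step 11: --*****---*--***-
step 12: **----****-**--**
step 13: -*****---*--***--
step 14: *----****-**--***
step 15: *****---*--***---
step 16: ----****-**--****
step 17: ****---*--***---*
step 18: ---****-**--****-
step 19: ***---*--***---**
step 20: --****-**--****--
step 21: **---*--***---***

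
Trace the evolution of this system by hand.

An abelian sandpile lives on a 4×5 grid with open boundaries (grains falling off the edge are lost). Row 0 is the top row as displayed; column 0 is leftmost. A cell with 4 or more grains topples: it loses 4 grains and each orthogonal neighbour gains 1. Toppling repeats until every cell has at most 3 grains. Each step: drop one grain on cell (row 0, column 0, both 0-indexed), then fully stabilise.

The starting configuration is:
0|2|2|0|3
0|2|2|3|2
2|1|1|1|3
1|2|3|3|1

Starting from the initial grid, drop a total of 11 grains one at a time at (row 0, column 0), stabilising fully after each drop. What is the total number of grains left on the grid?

step 0: 0|2|2|0|3
0|2|2|3|2
2|1|1|1|3
1|2|3|3|1
step 1: 1|2|2|0|3
0|2|2|3|2
2|1|1|1|3
1|2|3|3|1
step 2: 2|2|2|0|3
0|2|2|3|2
2|1|1|1|3
1|2|3|3|1
step 3: 3|2|2|0|3
0|2|2|3|2
2|1|1|1|3
1|2|3|3|1
step 4: 0|3|2|0|3
1|2|2|3|2
2|1|1|1|3
1|2|3|3|1
step 5: 1|3|2|0|3
1|2|2|3|2
2|1|1|1|3
1|2|3|3|1
step 6: 2|3|2|0|3
1|2|2|3|2
2|1|1|1|3
1|2|3|3|1
step 7: 3|3|2|0|3
1|2|2|3|2
2|1|1|1|3
1|2|3|3|1
step 8: 1|0|3|0|3
2|3|2|3|2
2|1|1|1|3
1|2|3|3|1
step 9: 2|0|3|0|3
2|3|2|3|2
2|1|1|1|3
1|2|3|3|1
step 10: 3|0|3|0|3
2|3|2|3|2
2|1|1|1|3
1|2|3|3|1
step 11: 0|1|3|0|3
3|3|2|3|2
2|1|1|1|3
1|2|3|3|1

38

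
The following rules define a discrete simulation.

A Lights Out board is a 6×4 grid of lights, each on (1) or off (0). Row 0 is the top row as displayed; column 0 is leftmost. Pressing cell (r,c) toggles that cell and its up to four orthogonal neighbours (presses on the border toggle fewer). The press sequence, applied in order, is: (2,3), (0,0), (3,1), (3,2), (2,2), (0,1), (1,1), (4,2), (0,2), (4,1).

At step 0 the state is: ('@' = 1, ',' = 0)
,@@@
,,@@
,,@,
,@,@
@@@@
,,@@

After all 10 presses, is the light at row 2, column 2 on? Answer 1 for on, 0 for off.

0

0) ,@@@
,,@@
,,@,
,@,@
@@@@
,,@@
1) ,@@@
,,@,
,,,@
,@,,
@@@@
,,@@
2) @,@@
@,@,
,,,@
,@,,
@@@@
,,@@
3) @,@@
@,@,
,@,@
@,@,
@,@@
,,@@
4) @,@@
@,@,
,@@@
@@,@
@,,@
,,@@
5) @,@@
@,,,
,,,,
@@@@
@,,@
,,@@
6) ,@,@
@@,,
,,,,
@@@@
@,,@
,,@@
7) ,,,@
,,@,
,@,,
@@@@
@,,@
,,@@
8) ,,,@
,,@,
,@,,
@@,@
@@@,
,,,@
9) ,@@,
,,,,
,@,,
@@,@
@@@,
,,,@
10) ,@@,
,,,,
,@,,
@,,@
,,,,
,@,@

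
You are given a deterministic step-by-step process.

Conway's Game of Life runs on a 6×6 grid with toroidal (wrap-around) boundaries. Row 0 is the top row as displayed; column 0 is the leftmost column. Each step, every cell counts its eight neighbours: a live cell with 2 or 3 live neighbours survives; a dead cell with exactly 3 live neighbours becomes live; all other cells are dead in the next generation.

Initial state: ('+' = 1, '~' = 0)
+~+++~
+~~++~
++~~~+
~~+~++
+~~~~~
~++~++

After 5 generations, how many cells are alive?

9

k=0  +~+++~
+~~++~
++~~~+
~~+~++
+~~~~~
~++~++
k=1  +~~~~~
~~~~~~
~++~~~
~~~~+~
+~+~~~
~~+~+~
k=2  ~~~~~~
~+~~~~
~~~~~~
~~++~~
~+~~~+
~~~+~+
k=3  ~~~~~~
~~~~~~
~~+~~~
~~+~~~
+~~+~~
+~~~+~
k=4  ~~~~~~
~~~~~~
~~~~~~
~+++~~
~+~+~+
~~~~~+
k=5  ~~~~~~
~~~~~~
~~+~~~
++~++~
~+~+~~
+~~~+~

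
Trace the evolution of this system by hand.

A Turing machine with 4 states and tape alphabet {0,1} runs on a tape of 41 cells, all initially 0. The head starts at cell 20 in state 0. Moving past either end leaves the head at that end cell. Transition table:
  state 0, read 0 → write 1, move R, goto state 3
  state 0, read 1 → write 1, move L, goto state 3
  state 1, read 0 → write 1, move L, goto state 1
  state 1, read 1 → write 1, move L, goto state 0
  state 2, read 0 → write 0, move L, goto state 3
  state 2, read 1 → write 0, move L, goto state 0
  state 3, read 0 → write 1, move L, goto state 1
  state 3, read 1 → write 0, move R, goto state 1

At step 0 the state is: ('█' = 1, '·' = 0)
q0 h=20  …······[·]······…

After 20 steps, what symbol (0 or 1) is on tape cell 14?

1

k=0  q0 h=20  …······[·]······…
k=1  q3 h=21  …·····█[·]······…
k=2  q1 h=20  …······[█]█·····…
k=3  q0 h=19  …······[·]██····…
k=4  q3 h=20  …·····█[█]█·····…
k=5  q1 h=21  …····█·[█]······…
k=6  q0 h=20  …·····█[·]█·····…
k=7  q3 h=21  …····██[█]······…
k=8  q1 h=22  …···██·[·]······…
k=9  q1 h=21  …····██[·]█·····…
k=10  q1 h=20  …·····█[█]██····…
k=11  q0 h=19  …······[█]███···…
k=12  q3 h=18  …······[·]████··…
k=13  q1 h=17  …······[·]█████·…
k=14  q1 h=16  …······[·]██████…
k=15  q1 h=15  …······[·]██████…
k=16  q1 h=14  …······[·]██████…
k=17  q1 h=13  …······[·]██████…
k=18  q1 h=12  …······[·]██████…
k=19  q1 h=11  …······[·]██████…
k=20  q1 h=10  …······[·]██████…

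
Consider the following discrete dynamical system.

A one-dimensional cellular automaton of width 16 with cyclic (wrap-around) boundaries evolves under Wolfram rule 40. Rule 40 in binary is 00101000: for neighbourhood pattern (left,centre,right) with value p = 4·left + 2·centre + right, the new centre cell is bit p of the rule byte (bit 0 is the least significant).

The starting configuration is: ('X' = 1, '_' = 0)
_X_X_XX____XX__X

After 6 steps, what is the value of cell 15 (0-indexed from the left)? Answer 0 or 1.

0

step 0: _X_X_XX____XX__X
step 1: X_X_XX_____X____
step 2: _X_XX___________
step 3: __XX____________
step 4: __X_____________
step 5: ________________
step 6: ________________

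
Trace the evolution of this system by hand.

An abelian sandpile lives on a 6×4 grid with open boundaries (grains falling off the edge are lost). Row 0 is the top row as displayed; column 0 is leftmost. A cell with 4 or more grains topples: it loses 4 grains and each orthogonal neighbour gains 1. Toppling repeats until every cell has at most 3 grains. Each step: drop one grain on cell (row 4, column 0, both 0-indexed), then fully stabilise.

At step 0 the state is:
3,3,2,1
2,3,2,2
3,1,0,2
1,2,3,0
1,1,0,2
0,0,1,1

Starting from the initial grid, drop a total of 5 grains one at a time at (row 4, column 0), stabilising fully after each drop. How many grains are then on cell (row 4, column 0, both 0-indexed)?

k=0  3,3,2,1
2,3,2,2
3,1,0,2
1,2,3,0
1,1,0,2
0,0,1,1
k=1  3,3,2,1
2,3,2,2
3,1,0,2
1,2,3,0
2,1,0,2
0,0,1,1
k=2  3,3,2,1
2,3,2,2
3,1,0,2
1,2,3,0
3,1,0,2
0,0,1,1
k=3  3,3,2,1
2,3,2,2
3,1,0,2
2,2,3,0
0,2,0,2
1,0,1,1
k=4  3,3,2,1
2,3,2,2
3,1,0,2
2,2,3,0
1,2,0,2
1,0,1,1
k=5  3,3,2,1
2,3,2,2
3,1,0,2
2,2,3,0
2,2,0,2
1,0,1,1

2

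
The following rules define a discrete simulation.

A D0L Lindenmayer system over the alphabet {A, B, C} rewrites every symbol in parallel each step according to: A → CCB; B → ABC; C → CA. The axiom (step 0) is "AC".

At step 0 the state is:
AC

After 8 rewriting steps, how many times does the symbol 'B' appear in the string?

[0] AC
[1] CCBCA
[2] CACAABCCACCB
[3] CACCBCACCBCCBABCCACACCBCACAABC
[4] CACCBCACAABCCACCBCACAABCCACAABCCCBABCCACACCBCACCBCACAABCCACCBCACCBCCBABCCA
[5] CACCBCACAABCCACCBCACCBCCBABCCACACCBCACAABCCACCBCACCBCCBABC…BCACCBCCBABCCACACCBCACAABCCACCBCACAABCCACAABCCCBABCCACACCB  (len 184)
[6] CACCBCACAABCCACCBCACCBCCBABCCACACCBCACAABCCACCBCACAABCCACA…CCBABCCACACCBCACCBCCBABCCACACAABCCCBABCCACACCBCACCBCACAABC  (len 456)
[7] CACCBCACAABCCACCBCACCBCCBABCCACACCBCACAABCCACCBCACAABCCACA…ABCCCBABCCACACCBCACCBCACAABCCACCBCACAABCCACCBCACCBCCBABCCA  (len 1132)
[8] CACCBCACAABCCACCBCACCBCCBABCCACACCBCACAABCCACCBCACAABCCACA…BCACCBCCBABCCACACCBCACAABCCACCBCACAABCCACAABCCCBABCCACACCB  (len 2808)

544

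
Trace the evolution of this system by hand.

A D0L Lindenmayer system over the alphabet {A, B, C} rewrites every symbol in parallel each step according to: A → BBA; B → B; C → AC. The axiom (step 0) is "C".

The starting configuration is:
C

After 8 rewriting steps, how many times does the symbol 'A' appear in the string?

t=0: C
t=1: AC
t=2: BBAAC
t=3: BBBBABBAAC
t=4: BBBBBBABBBBABBAAC
t=5: BBBBBBBBABBBBBBABBBBABBAAC
t=6: BBBBBBBBBBABBBBBBBBABBBBBBABBBBABBAAC
t=7: BBBBBBBBBBBBABBBBBBBBBBABBBBBBBBABBBBBBABBBBABBAAC
t=8: BBBBBBBBBBBBBBABBBBBBBBBBBBABBBBBBBBBBABBBBBBBBABBBBBBABBBBABBAAC

8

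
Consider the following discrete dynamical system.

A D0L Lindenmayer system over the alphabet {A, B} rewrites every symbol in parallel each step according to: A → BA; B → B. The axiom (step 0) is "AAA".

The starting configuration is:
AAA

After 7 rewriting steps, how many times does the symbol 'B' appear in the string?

21

t=0: AAA
t=1: BABABA
t=2: BBABBABBA
t=3: BBBABBBABBBA
t=4: BBBBABBBBABBBBA
t=5: BBBBBABBBBBABBBBBA
t=6: BBBBBBABBBBBBABBBBBBA
t=7: BBBBBBBABBBBBBBABBBBBBBA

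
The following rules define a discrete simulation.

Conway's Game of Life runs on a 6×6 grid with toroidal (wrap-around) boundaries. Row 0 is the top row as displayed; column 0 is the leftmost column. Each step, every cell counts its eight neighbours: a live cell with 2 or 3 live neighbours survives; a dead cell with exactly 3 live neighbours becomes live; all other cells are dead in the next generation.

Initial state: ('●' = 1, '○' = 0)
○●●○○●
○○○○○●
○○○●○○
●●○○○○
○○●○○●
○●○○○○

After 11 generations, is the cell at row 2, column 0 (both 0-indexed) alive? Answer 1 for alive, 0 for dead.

t=0: ○●●○○●
○○○○○●
○○○●○○
●●○○○○
○○●○○●
○●○○○○
t=1: ○●●○○○
●○●○●○
●○○○○○
●●●○○○
○○●○○○
○●○○○○
t=2: ●○●●○○
●○●●○●
●○●●○○
●○●○○○
●○●○○○
○●○○○○
t=3: ●○○●●●
●○○○○●
●○○○●○
●○●○○●
●○●○○○
●○○●○○
t=4: ○●○●○○
○●○●○○
○○○○●○
●○○●○○
●○●●○○
●○●●○○
t=5: ●●○●●○
○○○●●○
○○●●●○
○●●●●●
●○○○●●
●○○○●○
t=6: ●●●○○○
○●○○○○
○●○○○○
○●○○○○
○○●○○○
○○○○○○
t=7: ●●●○○○
○○○○○○
●●●○○○
○●●○○○
○○○○○○
○○●○○○
t=8: ○●●○○○
○○○○○○
●○●○○○
●○●○○○
○●●○○○
○○●○○○
t=9: ○●●○○○
○○●○○○
○○○○○○
●○●●○○
○○●●○○
○○○●○○
t=10: ○●●●○○
○●●○○○
○●●●○○
○●●●○○
○●○○●○
○●○●○○
t=11: ●○○●○○
●○○○○○
●○○○○○
●○○○●○
●●○○●○
●●○●●○

1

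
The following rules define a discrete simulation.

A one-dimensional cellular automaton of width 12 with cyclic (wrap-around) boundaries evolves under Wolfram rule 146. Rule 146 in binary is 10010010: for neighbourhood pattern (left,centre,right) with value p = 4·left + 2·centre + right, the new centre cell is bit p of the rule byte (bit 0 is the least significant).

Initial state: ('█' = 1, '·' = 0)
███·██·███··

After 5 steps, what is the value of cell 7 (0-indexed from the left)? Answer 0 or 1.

t=0: ███·██·███··
t=1: ·█······█·██
t=2: ··█····█····
t=3: ·█·█··█·█···
t=4: █···██···█··
t=5: ·█·█··█·█·██

0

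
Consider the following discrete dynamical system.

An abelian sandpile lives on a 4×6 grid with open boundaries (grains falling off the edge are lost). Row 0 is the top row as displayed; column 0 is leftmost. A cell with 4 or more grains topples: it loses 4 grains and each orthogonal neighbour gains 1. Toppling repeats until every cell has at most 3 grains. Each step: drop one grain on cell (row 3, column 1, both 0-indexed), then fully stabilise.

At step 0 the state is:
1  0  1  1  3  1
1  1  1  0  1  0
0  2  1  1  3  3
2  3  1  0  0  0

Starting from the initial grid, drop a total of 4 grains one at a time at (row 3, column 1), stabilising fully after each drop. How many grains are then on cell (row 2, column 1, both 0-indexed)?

3

k=0  1  0  1  1  3  1
1  1  1  0  1  0
0  2  1  1  3  3
2  3  1  0  0  0
k=1  1  0  1  1  3  1
1  1  1  0  1  0
0  3  1  1  3  3
3  0  2  0  0  0
k=2  1  0  1  1  3  1
1  1  1  0  1  0
0  3  1  1  3  3
3  1  2  0  0  0
k=3  1  0  1  1  3  1
1  1  1  0  1  0
0  3  1  1  3  3
3  2  2  0  0  0
k=4  1  0  1  1  3  1
1  1  1  0  1  0
0  3  1  1  3  3
3  3  2  0  0  0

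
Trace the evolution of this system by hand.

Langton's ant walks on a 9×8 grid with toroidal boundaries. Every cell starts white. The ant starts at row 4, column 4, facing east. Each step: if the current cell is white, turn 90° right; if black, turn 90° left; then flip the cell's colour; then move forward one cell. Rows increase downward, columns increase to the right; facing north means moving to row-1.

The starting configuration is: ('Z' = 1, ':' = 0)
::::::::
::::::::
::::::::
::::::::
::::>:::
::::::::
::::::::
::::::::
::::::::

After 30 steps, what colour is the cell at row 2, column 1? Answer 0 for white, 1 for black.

gen 0: ::::::::
::::::::
::::::::
::::::::
::::>:::
::::::::
::::::::
::::::::
::::::::
gen 1: ::::::::
::::::::
::::::::
::::::::
::::Z:::
::::v:::
::::::::
::::::::
::::::::
gen 2: ::::::::
::::::::
::::::::
::::::::
::::Z:::
:::<Z:::
::::::::
::::::::
::::::::
gen 3: ::::::::
::::::::
::::::::
::::::::
:::^Z:::
:::ZZ:::
::::::::
::::::::
::::::::
gen 4: ::::::::
::::::::
::::::::
::::::::
:::Z>:::
:::ZZ:::
::::::::
::::::::
::::::::
gen 5: ::::::::
::::::::
::::::::
::::^:::
:::Z::::
:::ZZ:::
::::::::
::::::::
::::::::
gen 6: ::::::::
::::::::
::::::::
::::Z>::
:::Z::::
:::ZZ:::
::::::::
::::::::
::::::::
gen 7: ::::::::
::::::::
::::::::
::::ZZ::
:::Z:v::
:::ZZ:::
::::::::
::::::::
::::::::
gen 8: ::::::::
::::::::
::::::::
::::ZZ::
:::Z<Z::
:::ZZ:::
::::::::
::::::::
::::::::
gen 9: ::::::::
::::::::
::::::::
::::^Z::
:::ZZZ::
:::ZZ:::
::::::::
::::::::
::::::::
gen 10: ::::::::
::::::::
::::::::
:::<:Z::
:::ZZZ::
:::ZZ:::
::::::::
::::::::
::::::::
gen 11: ::::::::
::::::::
:::^::::
:::Z:Z::
:::ZZZ::
:::ZZ:::
::::::::
::::::::
::::::::
gen 12: ::::::::
::::::::
:::Z>:::
:::Z:Z::
:::ZZZ::
:::ZZ:::
::::::::
::::::::
::::::::
gen 13: ::::::::
::::::::
:::ZZ:::
:::ZvZ::
:::ZZZ::
:::ZZ:::
::::::::
::::::::
::::::::
gen 14: ::::::::
::::::::
:::ZZ:::
:::<ZZ::
:::ZZZ::
:::ZZ:::
::::::::
::::::::
::::::::
gen 15: ::::::::
::::::::
:::ZZ:::
::::ZZ::
:::vZZ::
:::ZZ:::
::::::::
::::::::
::::::::
gen 16: ::::::::
::::::::
:::ZZ:::
::::ZZ::
::::>Z::
:::ZZ:::
::::::::
::::::::
::::::::
gen 17: ::::::::
::::::::
:::ZZ:::
::::^Z::
:::::Z::
:::ZZ:::
::::::::
::::::::
::::::::
gen 18: ::::::::
::::::::
:::ZZ:::
:::<:Z::
:::::Z::
:::ZZ:::
::::::::
::::::::
::::::::
gen 19: ::::::::
::::::::
:::^Z:::
:::Z:Z::
:::::Z::
:::ZZ:::
::::::::
::::::::
::::::::
gen 20: ::::::::
::::::::
::<:Z:::
:::Z:Z::
:::::Z::
:::ZZ:::
::::::::
::::::::
::::::::
gen 21: ::::::::
::^:::::
::Z:Z:::
:::Z:Z::
:::::Z::
:::ZZ:::
::::::::
::::::::
::::::::
gen 22: ::::::::
::Z>::::
::Z:Z:::
:::Z:Z::
:::::Z::
:::ZZ:::
::::::::
::::::::
::::::::
gen 23: ::::::::
::ZZ::::
::ZvZ:::
:::Z:Z::
:::::Z::
:::ZZ:::
::::::::
::::::::
::::::::
gen 24: ::::::::
::ZZ::::
::<ZZ:::
:::Z:Z::
:::::Z::
:::ZZ:::
::::::::
::::::::
::::::::
gen 25: ::::::::
::ZZ::::
:::ZZ:::
::vZ:Z::
:::::Z::
:::ZZ:::
::::::::
::::::::
::::::::
gen 26: ::::::::
::ZZ::::
:::ZZ:::
:<ZZ:Z::
:::::Z::
:::ZZ:::
::::::::
::::::::
::::::::
gen 27: ::::::::
::ZZ::::
:^:ZZ:::
:ZZZ:Z::
:::::Z::
:::ZZ:::
::::::::
::::::::
::::::::
gen 28: ::::::::
::ZZ::::
:Z>ZZ:::
:ZZZ:Z::
:::::Z::
:::ZZ:::
::::::::
::::::::
::::::::
gen 29: ::::::::
::ZZ::::
:ZZZZ:::
:ZvZ:Z::
:::::Z::
:::ZZ:::
::::::::
::::::::
::::::::
gen 30: ::::::::
::ZZ::::
:ZZZZ:::
:Z:>:Z::
:::::Z::
:::ZZ:::
::::::::
::::::::
::::::::

1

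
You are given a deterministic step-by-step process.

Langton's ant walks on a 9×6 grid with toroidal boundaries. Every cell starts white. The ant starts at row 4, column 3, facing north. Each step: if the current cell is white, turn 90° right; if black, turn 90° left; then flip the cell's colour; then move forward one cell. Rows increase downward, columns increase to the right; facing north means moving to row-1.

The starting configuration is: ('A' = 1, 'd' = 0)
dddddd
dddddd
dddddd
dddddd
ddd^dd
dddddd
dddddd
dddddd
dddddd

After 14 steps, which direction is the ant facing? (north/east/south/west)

gen 0: dddddd
dddddd
dddddd
dddddd
ddd^dd
dddddd
dddddd
dddddd
dddddd
gen 1: dddddd
dddddd
dddddd
dddddd
dddA>d
dddddd
dddddd
dddddd
dddddd
gen 2: dddddd
dddddd
dddddd
dddddd
dddAAd
ddddvd
dddddd
dddddd
dddddd
gen 3: dddddd
dddddd
dddddd
dddddd
dddAAd
ddd<Ad
dddddd
dddddd
dddddd
gen 4: dddddd
dddddd
dddddd
dddddd
ddd^Ad
dddAAd
dddddd
dddddd
dddddd
gen 5: dddddd
dddddd
dddddd
dddddd
dd<dAd
dddAAd
dddddd
dddddd
dddddd
gen 6: dddddd
dddddd
dddddd
dd^ddd
ddAdAd
dddAAd
dddddd
dddddd
dddddd
gen 7: dddddd
dddddd
dddddd
ddA>dd
ddAdAd
dddAAd
dddddd
dddddd
dddddd
gen 8: dddddd
dddddd
dddddd
ddAAdd
ddAvAd
dddAAd
dddddd
dddddd
dddddd
gen 9: dddddd
dddddd
dddddd
ddAAdd
dd<AAd
dddAAd
dddddd
dddddd
dddddd
gen 10: dddddd
dddddd
dddddd
ddAAdd
dddAAd
ddvAAd
dddddd
dddddd
dddddd
gen 11: dddddd
dddddd
dddddd
ddAAdd
dddAAd
d<AAAd
dddddd
dddddd
dddddd
gen 12: dddddd
dddddd
dddddd
ddAAdd
d^dAAd
dAAAAd
dddddd
dddddd
dddddd
gen 13: dddddd
dddddd
dddddd
ddAAdd
dA>AAd
dAAAAd
dddddd
dddddd
dddddd
gen 14: dddddd
dddddd
dddddd
ddAAdd
dAAAAd
dAvAAd
dddddd
dddddd
dddddd

south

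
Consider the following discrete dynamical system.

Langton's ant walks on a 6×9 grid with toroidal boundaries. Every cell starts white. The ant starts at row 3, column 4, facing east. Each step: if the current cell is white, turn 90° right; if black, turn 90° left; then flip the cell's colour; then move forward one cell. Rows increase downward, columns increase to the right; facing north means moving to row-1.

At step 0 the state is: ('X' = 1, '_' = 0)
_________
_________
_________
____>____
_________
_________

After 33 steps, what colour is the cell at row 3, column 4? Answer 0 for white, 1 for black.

step 0: _________
_________
_________
____>____
_________
_________
step 1: _________
_________
_________
____X____
____v____
_________
step 2: _________
_________
_________
____X____
___<X____
_________
step 3: _________
_________
_________
___^X____
___XX____
_________
step 4: _________
_________
_________
___X>____
___XX____
_________
step 5: _________
_________
____^____
___X_____
___XX____
_________
step 6: _________
_________
____X>___
___X_____
___XX____
_________
step 7: _________
_________
____XX___
___X_v___
___XX____
_________
step 8: _________
_________
____XX___
___X<X___
___XX____
_________
step 9: _________
_________
____^X___
___XXX___
___XX____
_________
step 10: _________
_________
___<_X___
___XXX___
___XX____
_________
step 11: _________
___^_____
___X_X___
___XXX___
___XX____
_________
step 12: _________
___X>____
___X_X___
___XXX___
___XX____
_________
step 13: _________
___XX____
___XvX___
___XXX___
___XX____
_________
step 14: _________
___XX____
___<XX___
___XXX___
___XX____
_________
step 15: _________
___XX____
____XX___
___vXX___
___XX____
_________
step 16: _________
___XX____
____XX___
____>X___
___XX____
_________
step 17: _________
___XX____
____^X___
_____X___
___XX____
_________
step 18: _________
___XX____
___<_X___
_____X___
___XX____
_________
step 19: _________
___^X____
___X_X___
_____X___
___XX____
_________
step 20: _________
__<_X____
___X_X___
_____X___
___XX____
_________
step 21: __^______
__X_X____
___X_X___
_____X___
___XX____
_________
step 22: __X>_____
__X_X____
___X_X___
_____X___
___XX____
_________
step 23: __XX_____
__XvX____
___X_X___
_____X___
___XX____
_________
step 24: __XX_____
__<XX____
___X_X___
_____X___
___XX____
_________
step 25: __XX_____
___XX____
__vX_X___
_____X___
___XX____
_________
step 26: __XX_____
___XX____
_<XX_X___
_____X___
___XX____
_________
step 27: __XX_____
_^_XX____
_XXX_X___
_____X___
___XX____
_________
step 28: __XX_____
_X>XX____
_XXX_X___
_____X___
___XX____
_________
step 29: __XX_____
_XXXX____
_XvX_X___
_____X___
___XX____
_________
step 30: __XX_____
_XXXX____
_X_>_X___
_____X___
___XX____
_________
step 31: __XX_____
_XX^X____
_X___X___
_____X___
___XX____
_________
step 32: __XX_____
_X<_X____
_X___X___
_____X___
___XX____
_________
step 33: __XX_____
_X__X____
_Xv__X___
_____X___
___XX____
_________

0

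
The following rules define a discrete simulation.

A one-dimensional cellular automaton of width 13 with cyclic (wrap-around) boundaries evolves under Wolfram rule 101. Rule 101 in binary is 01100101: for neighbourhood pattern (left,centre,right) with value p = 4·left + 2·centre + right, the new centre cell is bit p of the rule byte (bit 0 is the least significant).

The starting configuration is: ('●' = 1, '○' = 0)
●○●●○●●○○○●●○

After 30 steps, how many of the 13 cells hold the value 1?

6

0) ●○●●○●●○○○●●○
1) ●●○●●○●○●○○●●
2) ○●●○●●●●●○○○○
3) ○○●●○○○○●○●●●
4) ○○○●○●●○●●○○●
5) ○●○●●○●●○●○○●
6) ●●●○●●○●●●○○●
7) ○○●●○●●○○●○○○
8) ●○○●●○●○○●○●●
9) ●○○○●●●○○●●○○
10) ●○●○○○●○○○●○○
11) ●●●○●○●○●○●○○
12) ○○●●●●●●●●●○○
13) ●○○○○○○○○○●○●
14) ●○●●●●●●●○●●○
15) ●●○○○○○○●●○●●
16) ○●○●●●●○○●●○○
17) ○●●○○○●○○○●○●
18) ●○●○●○●○●○●●●
19) ●●●●●●●●●●○○○
20) ○○○○○○○○○●○●○
21) ●●●●●●●●○●●●○
22) ○○○○○○○●●○○●●
23) ○●●●●●○○●○○○●
24) ●○○○○●○○●○●○●
25) ●○●●○●○○●●●●○
26) ●●○●●●○○○○○●●
27) ○●●○○●○●●●○○○
28) ○○●○○●●○○●○●●
29) ○○●○○○●○○●●○●
30) ○○●○●○●○○○●●●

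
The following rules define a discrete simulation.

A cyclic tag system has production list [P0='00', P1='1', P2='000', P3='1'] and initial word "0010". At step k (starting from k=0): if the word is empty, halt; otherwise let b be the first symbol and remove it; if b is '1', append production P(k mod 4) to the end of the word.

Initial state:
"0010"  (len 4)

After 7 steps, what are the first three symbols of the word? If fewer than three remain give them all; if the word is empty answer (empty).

(empty)

0) "0010"  (len 4)
1) "010"  (len 3)
2) "10"  (len 2)
3) "0000"  (len 4)
4) "000"  (len 3)
5) "00"  (len 2)
6) "0"  (len 1)
7) (halted — word empty)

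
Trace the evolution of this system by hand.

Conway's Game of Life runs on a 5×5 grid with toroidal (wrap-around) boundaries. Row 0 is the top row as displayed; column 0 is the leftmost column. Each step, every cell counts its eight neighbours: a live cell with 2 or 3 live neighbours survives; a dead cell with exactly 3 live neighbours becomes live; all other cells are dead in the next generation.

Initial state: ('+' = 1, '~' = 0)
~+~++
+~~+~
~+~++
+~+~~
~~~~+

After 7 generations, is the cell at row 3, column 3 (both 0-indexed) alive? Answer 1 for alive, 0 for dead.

t=0: ~+~++
+~~+~
~+~++
+~+~~
~~~~+
t=1: ~~++~
~+~~~
~+~+~
+++~~
~++~+
t=2: +~~+~
~+~+~
~~~~~
~~~~+
~~~~+
t=3: +~++~
~~+~+
~~~~~
~~~~~
+~~++
t=4: +~+~~
~++~+
~~~~~
~~~~+
++++~
t=5: ~~~~~
++++~
+~~+~
+++++
+~++~
t=6: +~~~~
++++~
~~~~~
~~~~~
+~~~~
t=7: +~+~~
+++~+
~++~~
~~~~~
~~~~~

0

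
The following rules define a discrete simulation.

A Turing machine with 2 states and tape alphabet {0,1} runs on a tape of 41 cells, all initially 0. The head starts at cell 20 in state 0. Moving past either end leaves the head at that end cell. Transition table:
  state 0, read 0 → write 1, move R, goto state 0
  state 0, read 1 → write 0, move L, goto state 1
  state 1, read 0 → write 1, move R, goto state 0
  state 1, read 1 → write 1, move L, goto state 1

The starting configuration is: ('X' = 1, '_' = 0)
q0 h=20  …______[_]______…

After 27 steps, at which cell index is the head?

0) q0 h=20  …______[_]______…
1) q0 h=21  …_____X[_]______…
2) q0 h=22  …____XX[_]______…
3) q0 h=23  …___XXX[_]______…
4) q0 h=24  …__XXXX[_]______…
5) q0 h=25  …_XXXXX[_]______…
6) q0 h=26  …XXXXXX[_]______…
7) q0 h=27  …XXXXXX[_]______…
8) q0 h=28  …XXXXXX[_]______…
9) q0 h=29  …XXXXXX[_]______…
10) q0 h=30  …XXXXXX[_]______…
11) q0 h=31  …XXXXXX[_]______…
12) q0 h=32  …XXXXXX[_]______…
13) q0 h=33  …XXXXXX[_]______…
14) q0 h=34  …XXXXXX[_]______|
15) q0 h=35  …XXXXXX[_]_____|
16) q0 h=36  …XXXXXX[_]____|
17) q0 h=37  …XXXXXX[_]___|
18) q0 h=38  …XXXXXX[_]__|
19) q0 h=39  …XXXXXX[_]_|
20) q0 h=40  …XXXXXX[_]|
21) q0 h=40  …XXXXXX[X]|
22) q1 h=39  …XXXXXX[X]_|
23) q1 h=38  …XXXXXX[X]X_|
24) q1 h=37  …XXXXXX[X]XX_|
25) q1 h=36  …XXXXXX[X]XXX_|
26) q1 h=35  …XXXXXX[X]XXXX_|
27) q1 h=34  …XXXXXX[X]XXXXX_|

34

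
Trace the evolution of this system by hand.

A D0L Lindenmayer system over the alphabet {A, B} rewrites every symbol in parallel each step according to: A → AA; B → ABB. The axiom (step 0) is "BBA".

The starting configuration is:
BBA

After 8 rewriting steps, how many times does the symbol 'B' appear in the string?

512

[0] BBA
[1] ABBABBAA
[2] AAABBABBAAABBABBAAAA
[3] AAAAAAABBABBAAABBABBAAAAAAABBABBAAABBABBAAAAAAAA
[4] AAAAAAAAAAAAAAABBABBAAABBABBAAAAAAABBABBAAABBABBAAAAAAAAAAAAAAABBABBAAABBABBAAAAAAABBABBAAABBABBAAAAAAAAAAAAAAAA
[5] AAAAAAAAAAAAAAAAAAAAAAAAAAAAAAABBABBAAABBABBAAAAAAABBABBAA…ABBABBAAAAAAABBABBAAABBABBAAAAAAAAAAAAAAAAAAAAAAAAAAAAAAAA  (len 256)
[6] AAAAAAAAAAAAAAAAAAAAAAAAAAAAAAAAAAAAAAAAAAAAAAAAAAAAAAAAAA…AAAAAAAAAAAAAAAAAAAAAAAAAAAAAAAAAAAAAAAAAAAAAAAAAAAAAAAAAA  (len 576)
[7] AAAAAAAAAAAAAAAAAAAAAAAAAAAAAAAAAAAAAAAAAAAAAAAAAAAAAAAAAA…AAAAAAAAAAAAAAAAAAAAAAAAAAAAAAAAAAAAAAAAAAAAAAAAAAAAAAAAAA  (len 1280)
[8] AAAAAAAAAAAAAAAAAAAAAAAAAAAAAAAAAAAAAAAAAAAAAAAAAAAAAAAAAA…AAAAAAAAAAAAAAAAAAAAAAAAAAAAAAAAAAAAAAAAAAAAAAAAAAAAAAAAAA  (len 2816)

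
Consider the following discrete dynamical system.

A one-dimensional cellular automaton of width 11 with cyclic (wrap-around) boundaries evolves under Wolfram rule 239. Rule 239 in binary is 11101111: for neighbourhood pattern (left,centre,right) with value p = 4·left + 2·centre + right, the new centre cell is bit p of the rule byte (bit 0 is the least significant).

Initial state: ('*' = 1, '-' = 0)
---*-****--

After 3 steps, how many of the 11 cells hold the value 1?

[0] ---*-****--
[1] *********-*
[2] ***********
[3] ***********

11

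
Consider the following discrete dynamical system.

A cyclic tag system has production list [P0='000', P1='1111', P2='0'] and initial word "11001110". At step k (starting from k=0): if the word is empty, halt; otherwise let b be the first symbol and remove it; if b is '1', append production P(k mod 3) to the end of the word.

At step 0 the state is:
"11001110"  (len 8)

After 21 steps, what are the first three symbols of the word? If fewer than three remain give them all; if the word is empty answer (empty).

0) "11001110"  (len 8)
1) "1001110000"  (len 10)
2) "0011100001111"  (len 13)
3) "011100001111"  (len 12)
4) "11100001111"  (len 11)
5) "11000011111111"  (len 14)
6) "10000111111110"  (len 14)
7) "0000111111110000"  (len 16)
8) "000111111110000"  (len 15)
9) "00111111110000"  (len 14)
10) "0111111110000"  (len 13)
11) "111111110000"  (len 12)
12) "111111100000"  (len 12)
13) "11111100000000"  (len 14)
14) "11111000000001111"  (len 17)
15) "11110000000011110"  (len 17)
16) "1110000000011110000"  (len 19)
17) "1100000000111100001111"  (len 22)
18) "1000000001111000011110"  (len 22)
19) "000000001111000011110000"  (len 24)
20) "00000001111000011110000"  (len 23)
21) "0000001111000011110000"  (len 22)

000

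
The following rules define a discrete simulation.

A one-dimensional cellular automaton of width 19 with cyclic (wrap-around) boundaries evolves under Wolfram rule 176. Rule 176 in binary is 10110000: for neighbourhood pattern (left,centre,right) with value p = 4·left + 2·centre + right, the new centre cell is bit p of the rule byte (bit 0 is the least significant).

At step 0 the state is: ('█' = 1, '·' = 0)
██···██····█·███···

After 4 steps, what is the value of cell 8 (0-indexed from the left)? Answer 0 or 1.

0

gen 0: ██···██····█·███···
gen 1: ··█····█····█·█·█··
gen 2: ···█····█····█·█·█·
gen 3: ····█····█····█·█·█
gen 4: █····█····█····█·█·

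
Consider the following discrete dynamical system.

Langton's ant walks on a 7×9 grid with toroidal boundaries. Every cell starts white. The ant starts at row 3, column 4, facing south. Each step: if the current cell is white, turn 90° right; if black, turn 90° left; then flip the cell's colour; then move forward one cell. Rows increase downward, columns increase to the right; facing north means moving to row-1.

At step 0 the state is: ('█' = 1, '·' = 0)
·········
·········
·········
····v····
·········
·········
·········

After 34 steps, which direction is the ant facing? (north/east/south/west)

gen 0: ·········
·········
·········
····v····
·········
·········
·········
gen 1: ·········
·········
·········
···<█····
·········
·········
·········
gen 2: ·········
·········
···^·····
···██····
·········
·········
·········
gen 3: ·········
·········
···█>····
···██····
·········
·········
·········
gen 4: ·········
·········
···██····
···█v····
·········
·········
·········
gen 5: ·········
·········
···██····
···█·>···
·········
·········
·········
gen 6: ·········
·········
···██····
···█·█···
·····v···
·········
·········
gen 7: ·········
·········
···██····
···█·█···
····<█···
·········
·········
gen 8: ·········
·········
···██····
···█^█···
····██···
·········
·········
gen 9: ·········
·········
···██····
···██>···
····██···
·········
·········
gen 10: ·········
·········
···██^···
···██····
····██···
·········
·········
gen 11: ·········
·········
···███>··
···██····
····██···
·········
·········
gen 12: ·········
·········
···████··
···██·v··
····██···
·········
·········
gen 13: ·········
·········
···████··
···██<█··
····██···
·········
·········
gen 14: ·········
·········
···██^█··
···████··
····██···
·········
·········
gen 15: ·········
·········
···█<·█··
···████··
····██···
·········
·········
gen 16: ·········
·········
···█··█··
···█v██··
····██···
·········
·········
gen 17: ·········
·········
···█··█··
···█·>█··
····██···
·········
·········
gen 18: ·········
·········
···█·^█··
···█··█··
····██···
·········
·········
gen 19: ·········
·········
···█·█>··
···█··█··
····██···
·········
·········
gen 20: ·········
······^··
···█·█···
···█··█··
····██···
·········
·········
gen 21: ·········
······█>·
···█·█···
···█··█··
····██···
·········
·········
gen 22: ·········
······██·
···█·█·v·
···█··█··
····██···
·········
·········
gen 23: ·········
······██·
···█·█<█·
···█··█··
····██···
·········
·········
gen 24: ·········
······^█·
···█·███·
···█··█··
····██···
·········
·········
gen 25: ·········
·····<·█·
···█·███·
···█··█··
····██···
·········
·········
gen 26: ·····^···
·····█·█·
···█·███·
···█··█··
····██···
·········
·········
gen 27: ·····█>··
·····█·█·
···█·███·
···█··█··
····██···
·········
·········
gen 28: ·····██··
·····█v█·
···█·███·
···█··█··
····██···
·········
·········
gen 29: ·····██··
·····<██·
···█·███·
···█··█··
····██···
·········
·········
gen 30: ·····██··
······██·
···█·v██·
···█··█··
····██···
·········
·········
gen 31: ·····██··
······██·
···█··>█·
···█··█··
····██···
·········
·········
gen 32: ·····██··
······^█·
···█···█·
···█··█··
····██···
·········
·········
gen 33: ·····██··
·····<·█·
···█···█·
···█··█··
····██···
·········
·········
gen 34: ·····^█··
·····█·█·
···█···█·
···█··█··
····██···
·········
·········

north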